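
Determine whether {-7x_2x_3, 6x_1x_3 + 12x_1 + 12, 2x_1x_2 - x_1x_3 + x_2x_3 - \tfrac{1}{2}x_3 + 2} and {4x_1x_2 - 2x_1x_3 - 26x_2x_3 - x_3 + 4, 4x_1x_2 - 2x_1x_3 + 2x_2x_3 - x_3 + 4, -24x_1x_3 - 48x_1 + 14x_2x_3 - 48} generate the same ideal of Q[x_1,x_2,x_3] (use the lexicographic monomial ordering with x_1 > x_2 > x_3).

Yes, the ideals are equal.

Equality of ideals is decidable: compute both reduced Gröbner bases (unique for the ordering) and check whether they agree.
Buchberger on the first generating set:
f_1 = -7x_2x_3, LT = x_2x_3.
f_2 = 6x_1x_3 + 12x_1 + 12, LT = x_1x_3.
f_3 = 2x_1x_2 - x_1x_3 + x_2x_3 - \tfrac{1}{2}x_3 + 2, LT = x_1x_2.

S(f_1,f_2): lcm = x_1x_2x_3. S = -2x_1x_2 - 2x_2.
  reduce S modulo (f_1, f_2, f_3):
  remainder 2x_1 - 2x_2 - \tfrac{1}{2}x_3 + 4 ≠ 0; add g_4 = 2x_1 - 2x_2 - \tfrac{1}{2}x_3 + 4 to the basis.

S(f_1,f_3): lcm = x_1x_2x_3. S = \tfrac{1}{2}x_1x_3^{2} - \tfrac{1}{2}x_2x_3^{2} + \tfrac{1}{4}x_3^{2} - x_3.
  reduce S modulo (f_1, f_2, f_3, g_4):
  remainder 2x_2 + \tfrac{1}{4}x_3^{2} - \tfrac{3}{2}x_3 - 2 ≠ 0; add g_5 = 2x_2 + \tfrac{1}{4}x_3^{2} - \tfrac{3}{2}x_3 - 2 to the basis.

S(f_1,g_5): lcm = x_2x_3. S = -\tfrac{1}{8}x_3^{3} + \tfrac{3}{4}x_3^{2} + x_3.
  reduce S modulo (f_1, f_2, f_3, g_4, g_5):
  remainder -\tfrac{1}{8}x_3^{3} + \tfrac{3}{4}x_3^{2} + x_3 ≠ 0; add g_6 = -\tfrac{1}{8}x_3^{3} + \tfrac{3}{4}x_3^{2} + x_3 to the basis.

The other S-polynomials (S(f_2,f_3), S(f_1,g_4), S(f_2,g_4), S(f_3,g_4), S(f_2,g_5), S(f_3,g_5), S(g_4,g_5), S(f_1,g_6), S(f_2,g_6), S(f_3,g_6), S(g_4,g_6), S(g_5,g_6)) all reduce to 0 modulo the current basis, so we have a Gröbner basis.
Inter-reduce: drop elements whose leading term is divisible by another's, tail-reduce, and make monic.
Reduced Gröbner basis: {x_1 + \tfrac{1}{8}x_3^{2} - x_3 + 1, x_2 + \tfrac{1}{8}x_3^{2} - \tfrac{3}{4}x_3 - 1, x_3^{3} - 6x_3^{2} - 8x_3}.

Buchberger on the second generating set:
h_1 = 4x_1x_2 - 2x_1x_3 - 26x_2x_3 - x_3 + 4, LT = x_1x_2.
h_2 = 4x_1x_2 - 2x_1x_3 + 2x_2x_3 - x_3 + 4, LT = x_1x_2.
h_3 = -24x_1x_3 - 48x_1 + 14x_2x_3 - 48, LT = x_1x_3.

S(h_1,h_2): lcm = x_1x_2. S = -7x_2x_3.
  reduce S modulo (h_1, h_2, h_3):
  remainder -7x_2x_3 ≠ 0; add k_4 = -7x_2x_3 to the basis.

S(h_1,h_3): lcm = x_1x_2x_3. S = -2x_1x_2 - \tfrac{1}{2}x_1x_3^{2} + \tfrac{7}{12}x_2^{2}x_3 - \tfrac{13}{2}x_2x_3^{2} - 2x_2 - \tfrac{1}{4}x_3^{2} + x_3.
  reduce S modulo (h_1, h_2, h_3, k_4):
  remainder -2x_2 - \tfrac{1}{4}x_3^{2} + \tfrac{3}{2}x_3 + 2 ≠ 0; add k_5 = -2x_2 - \tfrac{1}{4}x_3^{2} + \tfrac{3}{2}x_3 + 2 to the basis.

S(h_1,k_4): lcm = x_1x_2x_3. S = -\tfrac{1}{2}x_1x_3^{2} - \tfrac{13}{2}x_2x_3^{2} - \tfrac{1}{4}x_3^{2} + x_3.
  reduce S modulo (h_1, h_2, h_3, k_4, k_5):
  remainder -2x_1 - \tfrac{1}{4}x_3^{2} + 2x_3 - 2 ≠ 0; add k_6 = -2x_1 - \tfrac{1}{4}x_3^{2} + 2x_3 - 2 to the basis.

S(k_4,k_5): lcm = x_2x_3. S = -\tfrac{1}{8}x_3^{3} + \tfrac{3}{4}x_3^{2} + x_3.
  reduce S modulo (h_1, h_2, h_3, k_4, k_5, k_6):
  remainder -\tfrac{1}{8}x_3^{3} + \tfrac{3}{4}x_3^{2} + x_3 ≠ 0; add k_7 = -\tfrac{1}{8}x_3^{3} + \tfrac{3}{4}x_3^{2} + x_3 to the basis.

The other S-polynomials (S(h_2,h_3), S(h_2,k_4), S(h_3,k_4), S(h_1,k_5), S(h_2,k_5), S(h_3,k_5), S(h_1,k_6), S(h_2,k_6), S(h_3,k_6), S(k_4,k_6), S(k_5,k_6), S(h_1,k_7), S(h_2,k_7), S(h_3,k_7), S(k_4,k_7), S(k_5,k_7), S(k_6,k_7)) all reduce to 0 modulo the current basis, so we have a Gröbner basis.
Inter-reduce: drop elements whose leading term is divisible by another's, tail-reduce, and make monic.
Reduced Gröbner basis: {x_1 + \tfrac{1}{8}x_3^{2} - x_3 + 1, x_2 + \tfrac{1}{8}x_3^{2} - \tfrac{3}{4}x_3 - 1, x_3^{3} - 6x_3^{2} - 8x_3}.

Same reduced basis, so the two generating sets span the same ideal.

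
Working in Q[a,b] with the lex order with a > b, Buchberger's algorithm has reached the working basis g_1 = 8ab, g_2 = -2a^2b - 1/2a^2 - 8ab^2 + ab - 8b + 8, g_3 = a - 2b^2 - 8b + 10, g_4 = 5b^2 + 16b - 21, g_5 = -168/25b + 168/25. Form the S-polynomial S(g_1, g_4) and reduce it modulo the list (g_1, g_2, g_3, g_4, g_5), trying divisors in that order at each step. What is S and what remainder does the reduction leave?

S(g_1, g_4) = -16/5ab + 21/5a; remainder on division = 0.

lcm(LM(g_1), LM(g_4)) = ab^2.
S = (lcm/LT(g_1))·g_1 − (lcm/LT(g_4))·g_4 = -16/5ab + 21/5a.
Reduce S modulo (g_1, g_2, g_3, g_4, g_5) in that order:
  leading term ab: subtract (-2/5)·g_1 from -16/5ab + 21/5a → 21/5a
  leading term a: subtract (21/5)·g_3 from 21/5a → 42/5b^2 + 168/5b - 42
  leading term b^2: subtract (42/25)·g_4 from 42/5b^2 + 168/5b - 42 → 168/25b - 168/25
  leading term b: subtract (-1)·g_5 from 168/25b - 168/25 → 0
The remainder is 0, so this S-polynomial contributes no new basis element.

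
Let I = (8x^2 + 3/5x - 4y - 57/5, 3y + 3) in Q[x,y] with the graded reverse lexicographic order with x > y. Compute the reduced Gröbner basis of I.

f_1 = 8x^2 + 3/5x - 4y - 57/5, LT = x^2.
f_2 = 3y + 3, LT = y.

The S-polynomials (S(f_1,f_2)) all reduce to 0 modulo the current basis, so we have a Gröbner basis.

G = {x^2 + 3/40x - 37/40, y + 1}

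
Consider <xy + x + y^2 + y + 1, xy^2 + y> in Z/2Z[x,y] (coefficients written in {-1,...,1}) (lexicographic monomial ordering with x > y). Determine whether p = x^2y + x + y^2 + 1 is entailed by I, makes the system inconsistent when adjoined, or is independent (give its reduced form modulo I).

First compute the reduced Gröbner basis of I by Buchberger's algorithm.
f_1 = xy + x + y^2 + y + 1, LT = xy.
f_2 = xy^2 + y, LT = xy^2.

S(f_1,f_2): lcm = xy^2. S = xy + y^3 + y^2.
  leading term xy: subtract (1)·f_1 from xy + y^3 + y^2 → x + y^3 + y + 1
  leading term x: no divisor's leading term divides it; move x to the remainder.
  leading term y^3: no divisor's leading term divides it; move y^3 to the remainder.
  leading term y: no divisor's leading term divides it; move y to the remainder.
  leading term 1: no divisor's leading term divides it; move 1 to the remainder.
  remainder x + y^3 + y + 1 ≠ 0; add h_3 = x + y^3 + y + 1 to the basis.

S(f_1,h_3): lcm = xy. S = x + y^4 + 1.
  leading term x: subtract (1)·h_3 from x + y^4 + 1 → y^4 + y^3 + y
  leading term y^4: no divisor's leading term divides it; move y^4 to the remainder.
  leading term y^3: no divisor's leading term divides it; move y^3 to the remainder.
  leading term y: no divisor's leading term divides it; move y to the remainder.
  remainder y^4 + y^3 + y ≠ 0; add h_4 = y^4 + y^3 + y to the basis.

S(f_2,h_3): lcm = xy^2. S = y^5 + y^3 + y^2 + y.
  leading term y^5: subtract (y)·h_4 from y^5 + y^3 + y^2 + y → y^4 + y^3 + y
  leading term y^4: subtract (1)·h_4 from y^4 + y^3 + y → 0
  remainder 0.

S(f_1,h_4): lcm = xy^4. S = xy + y^5 + y^4 + y^3.
  leading term xy: subtract (1)·f_1 from xy + y^5 + y^4 + y^3 → x + y^5 + y^4 + y^3 + y^2 + y + 1
  leading term x: subtract (1)·h_3 from x + y^5 + y^4 + y^3 + y^2 + y + 1 → y^5 + y^4 + y^2
  leading term y^5: subtract (y)·h_4 from y^5 + y^4 + y^2 → 0
  remainder 0.

S(f_2,h_4): lcm = xy^4. S = xy^3 + xy + y^3.
  leading term xy^3: subtract (y^2)·f_1 from xy^3 + xy + y^3 → xy^2 + xy + y^4 + y^2
  leading term xy^2: subtract (y)·f_1 from xy^2 + xy + y^4 + y^2 → y^4 + y^3 + y
  leading term y^4: subtract (1)·h_4 from y^4 + y^3 + y → 0
  remainder 0.

S(h_3,h_4): leading monomials are coprime, so the S-polynomial reduces to 0 (Buchberger's first criterion).
Every S-polynomial of the final basis reduces to 0, so we have a Gröbner basis.
Inter-reduce: drop elements whose leading term is divisible by another's, tail-reduce, and make monic.
Reduced Gröbner basis: {x + y^3 + y + 1, y^4 + y^3 + y}.
Label its elements g_1 = x + y^3 + y + 1, g_2 = y^4 + y^3 + y.

Reduce p = x^2y + x + y^2 + 1 modulo G:
  leading term x^2y: subtract (xy)·g_1 from x^2y + x + y^2 + 1 → xy^4 + xy^2 + xy + x + y^2 + 1
  leading term xy^4: subtract (y^4)·g_1 from xy^4 + xy^2 + xy + x + y^2 + 1 → xy^2 + xy + x + y^7 + y^5 + y^4 + y^2 + 1
  leading term xy^2: subtract (y^2)·g_1 from xy^2 + xy + x + y^7 + y^5 + y^4 + y^2 + 1 → xy + x + y^7 + y^4 + y^3 + 1
  leading term xy: subtract (y)·g_1 from xy + x + y^7 + y^4 + y^3 + 1 → x + y^7 + y^3 + y^2 + y + 1
  leading term x: subtract (1)·g_1 from x + y^7 + y^3 + y^2 + y + 1 → y^7 + y^2
  leading term y^7: subtract (y^3)·g_2 from y^7 + y^2 → y^6 + y^4 + y^2
  leading term y^6: subtract (y^2)·g_2 from y^6 + y^4 + y^2 → y^5 + y^4 + y^3 + y^2
  leading term y^5: subtract (y)·g_2 from y^5 + y^4 + y^3 + y^2 → y^3
  leading term y^3: no divisor's leading term divides it; move y^3 to the remainder.
  normal form = y^3.
The normal form is nonzero, so p ∉ I. Since p minus its normal form lies in I, I + (p) = I + (r) where r = y^3; decide whether this ideal is the whole ring.
Run Buchberger on G together with r (pairs among the g_i already reduce to 0 since G is a Gröbner basis):
g_1 = x + y^3 + y + 1, LT = x.
g_2 = y^4 + y^3 + y, LT = y^4.
r = y^3, LT = y^3.

S(g_1,g_2): leading monomials are coprime, so the S-polynomial reduces to 0 (Buchberger's first criterion).
S(g_1,r): leading monomials are coprime, so the S-polynomial reduces to 0 (Buchberger's first criterion).
S(g_2,r): lcm = y^4. S = y^3 + y.
  leading term y^3: subtract (1)·r from y^3 + y → y
  leading term y: no divisor's leading term divides it; move y to the remainder.
  remainder y ≠ 0; add m_4 = y to the basis.

S(g_1,m_4): leading monomials are coprime, so the S-polynomial reduces to 0 (Buchberger's first criterion).
S(g_2,m_4): lcm = y^4. S = y^3 + y.
  leading term y^3: subtract (1)·r from y^3 + y → y
  leading term y: subtract (1)·m_4 from y → 0
  remainder 0.

S(r,m_4): lcm = y^3. S = 0.
  remainder 0.

Every S-polynomial of the final basis reduces to 0, so we have a Gröbner basis.
Inter-reduce: drop elements whose leading term is divisible by another's, tail-reduce, and make monic.
Reduced Gröbner basis: {x + 1, y}.
The reduced Gröbner basis of I + (p) is {x + 1, y} ≠ {1}, a proper ideal, so the enlarged system stays consistent: p is independent of I, with normal form y^3.

x^2y + x + y^2 + 1 is independent of I; its normal form modulo I is y^3.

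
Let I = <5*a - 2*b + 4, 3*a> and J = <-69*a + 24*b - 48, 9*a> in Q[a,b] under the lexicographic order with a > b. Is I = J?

Yes, the ideals are equal.

Since reduced Gröbner bases are canonical representatives of ideals under a given ordering, it suffices to compute and compare them.
Buchberger on the first generating set:
f_1 = 5*a - 2*b + 4, LT = a.
f_2 = 3*a, LT = a.

S(f_1,f_2): lcm = a. S = -2/5*b + 4/5.
  reduce S modulo (f_1, f_2):
  remainder -2/5*b + 4/5 ≠ 0; add g_3 = -2/5*b + 4/5 to the basis.

The other S-polynomials (S(f_1,g_3), S(f_2,g_3)) all reduce to 0 modulo the current basis, so we have a Gröbner basis.
Inter-reduce: drop elements whose leading term is divisible by another's, tail-reduce, and make monic.
Reduced Gröbner basis: {a, b - 2}.

Buchberger on the second generating set:
h_1 = -69*a + 24*b - 48, LT = a.
h_2 = 9*a, LT = a.

S(h_1,h_2): lcm = a. S = -8/23*b + 16/23.
  reduce S modulo (h_1, h_2):
  remainder -8/23*b + 16/23 ≠ 0; add k_3 = -8/23*b + 16/23 to the basis.

The other S-polynomials (S(h_1,k_3), S(h_2,k_3)) all reduce to 0 modulo the current basis, so we have a Gröbner basis.
Inter-reduce: drop elements whose leading term is divisible by another's, tail-reduce, and make monic.
Reduced Gröbner basis: {a, b - 2}.

These coincide, so the ideals are equal.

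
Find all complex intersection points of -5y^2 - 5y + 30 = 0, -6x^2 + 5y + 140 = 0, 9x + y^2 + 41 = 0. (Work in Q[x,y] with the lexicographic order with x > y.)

Compute a lex Gröbner basis by Buchberger's algorithm.
f_1 = -5y^2 - 5y + 30, LT = y^2.
f_2 = -6x^2 + 5y + 140, LT = x^2.
f_3 = 9x + y^2 + 41, LT = x.

S(f_1,f_2): leading monomials are coprime, so the S-polynomial reduces to 0 (Buchberger's first criterion).
S(f_1,f_3): leading monomials are coprime, so the S-polynomial reduces to 0 (Buchberger's first criterion).
S(f_2,f_3): lcm = x^2. S = -1/9xy^2 - 41/9x - 5/6y - 70/3.
  leading term xy^2: subtract (1/45x)·f_1 from -1/9xy^2 - 41/9x - 5/6y - 70/3 → 1/9xy - 47/9x - 5/6y - 70/3
  leading term xy: subtract (1/81y)·f_3 from 1/9xy - 47/9x - 5/6y - 70/3 → -47/9x - 1/81y^3 - 217/162y - 70/3
  leading term x: subtract (-47/81)·f_3 from -47/9x - 1/81y^3 - 217/162y - 70/3 → -1/81y^3 + 47/81y^2 - 217/162y + 37/81
  leading term y^3: subtract (1/405y)·f_1 from -1/81y^3 + 47/81y^2 - 217/162y + 37/81 → 16/27y^2 - 229/162y + 37/81
  leading term y^2: subtract (-16/135)·f_1 from 16/27y^2 - 229/162y + 37/81 → -325/162y + 325/81
  leading term y: no divisor's leading term divides it; move -325/162y to the remainder.
  leading term 1: no divisor's leading term divides it; move 325/81 to the remainder.
  remainder -325/162y + 325/81 ≠ 0; add h_4 = -325/162y + 325/81 to the basis.

S(f_1,h_4): lcm = y^2. S = 3y - 6.
  leading term y: subtract (-486/325)·h_4 from 3y - 6 → 0
  remainder 0.

S(f_2,h_4): leading monomials are coprime, so the S-polynomial reduces to 0 (Buchberger's first criterion).
S(f_3,h_4): leading monomials are coprime, so the S-polynomial reduces to 0 (Buchberger's first criterion).
Every S-polynomial of the final basis reduces to 0, so we have a Gröbner basis.
Inter-reduce: drop elements whose leading term is divisible by another's, tail-reduce, and make monic.
Reduced Gröbner basis: {x + 5, y - 2}.

The lex basis is triangular: the last element involves only y. Solving y - 2 = 0 gives y ∈ {2}; substituting each value into the earlier elements determines the remaining variables.
  y = 2: the earlier basis element becomes x + 5 = 0, giving x = -5 — point (-5, 2).

{(-5, 2)}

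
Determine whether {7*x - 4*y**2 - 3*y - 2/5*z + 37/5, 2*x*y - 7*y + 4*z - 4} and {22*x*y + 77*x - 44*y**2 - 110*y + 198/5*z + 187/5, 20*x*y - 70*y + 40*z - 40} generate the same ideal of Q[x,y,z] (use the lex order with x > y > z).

For a fixed monomial order, each ideal has a unique reduced Gröbner basis; comparing bases decides equality.
Buchberger on the first generating set:
f_1 = 7*x - 4*y**2 - 3*y - 2/5*z + 37/5, LT = x.
f_2 = 2*x*y - 7*y + 4*z - 4, LT = x*y.

S(f_1,f_2): lcm = x*y. S = -4/7*y**3 - 3/7*y**2 - 2/35*y*z + 319/70*y - 2*z + 2.
  leading term y**3: no divisor's leading term divides it; move -4/7*y**3 to the remainder.
  leading term y**2: no divisor's leading term divides it; move -3/7*y**2 to the remainder.
  leading term y*z: no divisor's leading term divides it; move -2/35*y*z to the remainder.
  leading term y: no divisor's leading term divides it; move 319/70*y to the remainder.
  leading term z: no divisor's leading term divides it; move -2*z to the remainder.
  leading term 1: no divisor's leading term divides it; move 2 to the remainder.
  remainder -4/7*y**3 - 3/7*y**2 - 2/35*y*z + 319/70*y - 2*z + 2 ≠ 0; add g_3 = -4/7*y**3 - 3/7*y**2 - 2/35*y*z + 319/70*y - 2*z + 2 to the basis.

The other S-polynomials (S(f_1,g_3), S(f_2,g_3)) all reduce to 0 modulo the current basis, so we have a Gröbner basis.
Inter-reduce: drop elements whose leading term is divisible by another's, tail-reduce, and make monic.
Reduced Gröbner basis: {x - 4/7*y**2 - 3/7*y - 2/35*z + 37/35, y**3 + 3/4*y**2 + 1/10*y*z - 319/40*y + 7/2*z - 7/2}.

Buchberger on the second generating set:
h_1 = 22*x*y + 77*x - 44*y**2 - 110*y + 198/5*z + 187/5, LT = x*y.
h_2 = 20*x*y - 70*y + 40*z - 40, LT = x*y.

S(h_1,h_2): lcm = x*y. S = 7/2*x - 2*y**2 - 3/2*y - 1/5*z + 37/10.
  leading term x: no divisor's leading term divides it; move 7/2*x to the remainder.
  leading term y**2: no divisor's leading term divides it; move -2*y**2 to the remainder.
  leading term y: no divisor's leading term divides it; move -3/2*y to the remainder.
  leading term z: no divisor's leading term divides it; move -1/5*z to the remainder.
  leading term 1: no divisor's leading term divides it; move 37/10 to the remainder.
  remainder 7/2*x - 2*y**2 - 3/2*y - 1/5*z + 37/10 ≠ 0; add k_3 = 7/2*x - 2*y**2 - 3/2*y - 1/5*z + 37/10 to the basis.

S(h_1,k_3): lcm = x*y. S = 7/2*x + 4/7*y**3 - 11/7*y**2 + 2/35*y*z - 212/35*y + 9/5*z + 17/10.
  leading term x: subtract (1)·k_3 from 7/2*x + 4/7*y**3 - 11/7*y**2 + 2/35*y*z - 212/35*y + 9/5*z + 17/10 → 4/7*y**3 + 3/7*y**2 + 2/35*y*z - 319/70*y + 2*z - 2
  leading term y**3: no divisor's leading term divides it; move 4/7*y**3 to the remainder.
  leading term y**2: no divisor's leading term divides it; move 3/7*y**2 to the remainder.
  leading term y*z: no divisor's leading term divides it; move 2/35*y*z to the remainder.
  leading term y: no divisor's leading term divides it; move -319/70*y to the remainder.
  leading term z: no divisor's leading term divides it; move 2*z to the remainder.
  leading term 1: no divisor's leading term divides it; move -2 to the remainder.
  remainder 4/7*y**3 + 3/7*y**2 + 2/35*y*z - 319/70*y + 2*z - 2 ≠ 0; add k_4 = 4/7*y**3 + 3/7*y**2 + 2/35*y*z - 319/70*y + 2*z - 2 to the basis.

The other S-polynomials (S(h_2,k_3), S(h_1,k_4), S(h_2,k_4), S(k_3,k_4)) all reduce to 0 modulo the current basis, so we have a Gröbner basis.
Inter-reduce: drop elements whose leading term is divisible by another's, tail-reduce, and make monic.
Reduced Gröbner basis: {x - 4/7*y**2 - 3/7*y - 2/35*z + 37/35, y**3 + 3/4*y**2 + 1/10*y*z - 319/40*y + 7/2*z - 7/2}.

Same reduced basis, so the two generating sets span the same ideal.

Yes, the ideals are equal.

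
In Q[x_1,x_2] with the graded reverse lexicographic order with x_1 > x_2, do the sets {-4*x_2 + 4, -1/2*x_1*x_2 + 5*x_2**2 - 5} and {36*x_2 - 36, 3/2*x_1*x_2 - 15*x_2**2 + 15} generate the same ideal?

Yes, the ideals are equal.

Two ideals are equal iff their reduced Gröbner bases coincide (the reduced basis is unique for a fixed ordering).
Buchberger on the first generating set:
f_1 = -4*x_2 + 4, LT = x_2.
f_2 = -1/2*x_1*x_2 + 5*x_2**2 - 5, LT = x_1*x_2.

S(f_1,f_2): lcm = x_1*x_2. S = 10*x_2**2 - x_1 - 10.
  reduce S modulo (f_1, f_2):
  remainder -x_1 ≠ 0; add g_3 = -x_1 to the basis.

The other S-polynomials (S(f_1,g_3), S(f_2,g_3)) all reduce to 0 modulo the current basis, so we have a Gröbner basis.
Inter-reduce: drop elements whose leading term is divisible by another's, tail-reduce, and make monic.
Reduced Gröbner basis: {x_1, x_2 - 1}.

Buchberger on the second generating set:
h_1 = 36*x_2 - 36, LT = x_2.
h_2 = 3/2*x_1*x_2 - 15*x_2**2 + 15, LT = x_1*x_2.

S(h_1,h_2): lcm = x_1*x_2. S = 10*x_2**2 - x_1 - 10.
  reduce S modulo (h_1, h_2):
  remainder -x_1 ≠ 0; add k_3 = -x_1 to the basis.

The other S-polynomials (S(h_1,k_3), S(h_2,k_3)) all reduce to 0 modulo the current basis, so we have a Gröbner basis.
Inter-reduce: drop elements whose leading term is divisible by another's, tail-reduce, and make monic.
Reduced Gröbner basis: {x_1, x_2 - 1}.

Same reduced basis, so the two generating sets span the same ideal.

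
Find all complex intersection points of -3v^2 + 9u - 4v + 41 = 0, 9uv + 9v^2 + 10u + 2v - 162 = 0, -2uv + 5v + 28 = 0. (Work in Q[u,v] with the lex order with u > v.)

Compute a lex Gröbner basis by Buchberger's algorithm.
f_1 = 9u - 3v^2 - 4v + 41, LT = u.
f_2 = 9uv + 10u + 9v^2 + 2v - 162, LT = uv.
f_3 = -2uv + 5v + 28, LT = uv.

S(f_1,f_2): lcm = uv. S = -10/9u - 1/3v^3 - 13/9v^2 + 13/3v + 18.
  reduce S modulo (f_1, f_2, f_3):
  remainder -1/3v^3 - 49/27v^2 + 311/81v + 1868/81 ≠ 0; add h_4 = -1/3v^3 - 49/27v^2 + 311/81v + 1868/81 to the basis.

S(f_1,f_3): lcm = uv. S = -1/3v^3 - 4/9v^2 + 127/18v + 14.
  reduce S modulo (f_1, f_2, f_3, h_4):
  remainder 37/27v^2 + 521/162v - 734/81 ≠ 0; add h_5 = 37/27v^2 + 521/162v - 734/81 to the basis.

S(f_3,h_4): lcm = uv^3. S = -49/9uv^2 + 311/27uv + 1868/27u - 5/2v^3 - 14v^2.
  reduce S modulo (f_1, f_2, f_3, h_4, h_5):
  remainder 866749/35964v + 866749/8991 ≠ 0; add h_6 = 866749/35964v + 866749/8991 to the basis.

The other S-polynomials (S(f_2,f_3), S(f_1,h_4), S(f_2,h_4), S(f_1,h_5), S(f_2,h_5), S(f_3,h_5), S(h_4,h_5), S(f_1,h_6), S(f_2,h_6), S(f_3,h_6), S(h_4,h_6), S(h_5,h_6)) all reduce to 0 modulo the current basis, so we have a Gröbner basis.
Inter-reduce: drop elements whose leading term is divisible by another's, tail-reduce, and make monic.
Reduced Gröbner basis: {u + 1, v + 4}.

Elimination: the polynomial v + 4 lies in the elimination ideal for v, so v ∈ {-4}. For each such v, the remaining basis elements (now univariate) give the rest of the solution.
  v = -4: the earlier basis element becomes u + 1 = 0, giving u = -1 — point (-1, -4).

{(-1, -4)}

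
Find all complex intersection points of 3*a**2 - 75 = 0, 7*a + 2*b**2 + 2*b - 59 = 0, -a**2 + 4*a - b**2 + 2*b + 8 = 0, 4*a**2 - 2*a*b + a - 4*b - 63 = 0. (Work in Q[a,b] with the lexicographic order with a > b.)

Compute a lex Gröbner basis by Buchberger's algorithm.
f_1 = 3*a**2 - 75, LT = a**2.
f_2 = 7*a + 2*b**2 + 2*b - 59, LT = a.
f_3 = -a**2 + 4*a - b**2 + 2*b + 8, LT = a**2.
f_4 = 4*a**2 - 2*a*b + a - 4*b - 63, LT = a**2.

S(f_1,f_2): lcm = a**2. S = -2/7*a*b**2 - 2/7*a*b + 59/7*a - 25.
  leading term a*b**2: subtract (-2/49*b**2)·f_2 from -2/7*a*b**2 - 2/7*a*b + 59/7*a - 25 → -2/7*a*b + 59/7*a + 4/49*b**4 + 4/49*b**3 - 118/49*b**2 - 25
  leading term a*b: subtract (-2/49*b)·f_2 from -2/7*a*b + 59/7*a + 4/49*b**4 + 4/49*b**3 - 118/49*b**2 - 25 → 59/7*a + 4/49*b**4 + 8/49*b**3 - 114/49*b**2 - 118/49*b - 25
  leading term a: subtract (59/49)·f_2 from 59/7*a + 4/49*b**4 + 8/49*b**3 - 114/49*b**2 - 118/49*b - 25 → 4/49*b**4 + 8/49*b**3 - 232/49*b**2 - 236/49*b + 2256/49
  leading term b**4: no divisor's leading term divides it; move 4/49*b**4 to the remainder.
  leading term b**3: no divisor's leading term divides it; move 8/49*b**3 to the remainder.
  leading term b**2: no divisor's leading term divides it; move -232/49*b**2 to the remainder.
  leading term b: no divisor's leading term divides it; move -236/49*b to the remainder.
  leading term 1: no divisor's leading term divides it; move 2256/49 to the remainder.
  remainder 4/49*b**4 + 8/49*b**3 - 232/49*b**2 - 236/49*b + 2256/49 ≠ 0; add h_5 = 4/49*b**4 + 8/49*b**3 - 232/49*b**2 - 236/49*b + 2256/49 to the basis.

S(f_1,f_3): lcm = a**2. S = 4*a - b**2 + 2*b - 17.
  leading term a: subtract (4/7)·f_2 from 4*a - b**2 + 2*b - 17 → -15/7*b**2 + 6/7*b + 117/7
  leading term b**2: no divisor's leading term divides it; move -15/7*b**2 to the remainder.
  leading term b: no divisor's leading term divides it; move 6/7*b to the remainder.
  leading term 1: no divisor's leading term divides it; move 117/7 to the remainder.
  remainder -15/7*b**2 + 6/7*b + 117/7 ≠ 0; add h_6 = -15/7*b**2 + 6/7*b + 117/7 to the basis.

S(f_1,f_4): lcm = a**2. S = 1/2*a*b - 1/4*a + b - 37/4.
  leading term a*b: subtract (1/14*b)·f_2 from 1/2*a*b - 1/4*a + b - 37/4 → -1/4*a - 1/7*b**3 - 1/7*b**2 + 73/14*b - 37/4
  leading term a: subtract (-1/28)·f_2 from -1/4*a - 1/7*b**3 - 1/7*b**2 + 73/14*b - 37/4 → -1/7*b**3 - 1/14*b**2 + 37/7*b - 159/14
  leading term b**3: subtract (1/15*b)·h_6 from -1/7*b**3 - 1/14*b**2 + 37/7*b - 159/14 → -9/70*b**2 + 146/35*b - 159/14
  leading term b**2: subtract (3/50)·h_6 from -9/70*b**2 + 146/35*b - 159/14 → 103/25*b - 309/25
  leading term b: no divisor's leading term divides it; move 103/25*b to the remainder.
  leading term 1: no divisor's leading term divides it; move -309/25 to the remainder.
  remainder 103/25*b - 309/25 ≠ 0; add h_7 = 103/25*b - 309/25 to the basis.

The other S-polynomials (S(f_2,f_3), S(f_2,f_4), S(f_3,f_4), S(f_1,h_5), S(f_2,h_5), S(f_3,h_5), S(f_4,h_5), S(f_1,h_6), S(f_2,h_6), S(f_3,h_6), S(f_4,h_6), S(h_5,h_6), S(f_1,h_7), S(f_2,h_7), S(f_3,h_7), S(f_4,h_7), S(h_5,h_7), S(h_6,h_7)) all reduce to 0 modulo the current basis, so we have a Gröbner basis.
Inter-reduce: drop elements whose leading term is divisible by another's, tail-reduce, and make monic.
Reduced Gröbner basis: {a - 5, b - 3}.

A lex Gröbner basis eliminates variables successively. Here b - 3 depends only on b, with roots {3}; lifting each root through the earlier basis elements recovers the full solutions.
  b = 3: the earlier basis element becomes a - 5 = 0, giving a = 5 — point (5, 3).
Check: every point annihilates each of the original generators.

{(5, 3)}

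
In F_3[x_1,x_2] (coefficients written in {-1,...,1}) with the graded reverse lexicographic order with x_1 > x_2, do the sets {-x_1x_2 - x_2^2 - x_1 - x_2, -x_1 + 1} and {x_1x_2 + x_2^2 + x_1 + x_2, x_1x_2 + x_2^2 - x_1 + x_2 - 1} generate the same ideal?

Yes, the ideals are equal.

For a fixed monomial order, each ideal has a unique reduced Gröbner basis; comparing bases decides equality.
Buchberger on the first generating set:
f_1 = -x_1x_2 - x_2^2 - x_1 - x_2, LT = x_1x_2.
f_2 = -x_1 + 1, LT = x_1.

S(f_1,f_2): lcm = x_1x_2. S = x_2^2 + x_1 - x_2.
  leading term x_2^2: no divisor's leading term divides it; move x_2^2 to the remainder.
  leading term x_1: subtract (-1)·f_2 from x_1 - x_2 → -x_2 + 1
  leading term x_2: no divisor's leading term divides it; move -x_2 to the remainder.
  leading term 1: no divisor's leading term divides it; move 1 to the remainder.
  remainder x_2^2 - x_2 + 1 ≠ 0; add g_3 = x_2^2 - x_2 + 1 to the basis.

S(f_1,g_3): lcm = x_1x_2^2. S = x_2^3 - x_1x_2 + x_2^2 - x_1.
  leading term x_2^3: subtract (x_2)·g_3 from x_2^3 - x_1x_2 + x_2^2 - x_1 → -x_1x_2 - x_2^2 - x_1 - x_2
  leading term x_1x_2: subtract (1)·f_1 from -x_1x_2 - x_2^2 - x_1 - x_2 → 0
  remainder 0.

S(f_2,g_3): leading monomials are coprime, so the S-polynomial reduces to 0 (Buchberger's first criterion).
Every S-polynomial of the final basis reduces to 0, so we have a Gröbner basis.
Inter-reduce: drop elements whose leading term is divisible by another's, tail-reduce, and make monic.
Reduced Gröbner basis: {x_2^2 - x_2 + 1, x_1 - 1}.

Buchberger on the second generating set:
h_1 = x_1x_2 + x_2^2 + x_1 + x_2, LT = x_1x_2.
h_2 = x_1x_2 + x_2^2 - x_1 + x_2 - 1, LT = x_1x_2.

S(h_1,h_2): lcm = x_1x_2. S = -x_1 + 1.
  leading term x_1: no divisor's leading term divides it; move -x_1 to the remainder.
  leading term 1: no divisor's leading term divides it; move 1 to the remainder.
  remainder -x_1 + 1 ≠ 0; add k_3 = -x_1 + 1 to the basis.

S(h_1,k_3): lcm = x_1x_2. S = x_2^2 + x_1 - x_2.
  leading term x_2^2: no divisor's leading term divides it; move x_2^2 to the remainder.
  leading term x_1: subtract (-1)·k_3 from x_1 - x_2 → -x_2 + 1
  leading term x_2: no divisor's leading term divides it; move -x_2 to the remainder.
  leading term 1: no divisor's leading term divides it; move 1 to the remainder.
  remainder x_2^2 - x_2 + 1 ≠ 0; add k_4 = x_2^2 - x_2 + 1 to the basis.

S(h_2,k_3): lcm = x_1x_2. S = x_2^2 - x_1 - x_2 - 1.
  leading term x_2^2: subtract (1)·k_4 from x_2^2 - x_1 - x_2 - 1 → -x_1 + 1
  leading term x_1: subtract (1)·k_3 from -x_1 + 1 → 0
  remainder 0.

S(h_1,k_4): lcm = x_1x_2^2. S = x_2^3 - x_1x_2 + x_2^2 - x_1.
  leading term x_2^3: subtract (x_2)·k_4 from x_2^3 - x_1x_2 + x_2^2 - x_1 → -x_1x_2 - x_2^2 - x_1 - x_2
  leading term x_1x_2: subtract (-1)·h_1 from -x_1x_2 - x_2^2 - x_1 - x_2 → 0
  remainder 0.

S(h_2,k_4): lcm = x_1x_2^2. S = x_2^3 + x_2^2 - x_1 - x_2.
  leading term x_2^3: subtract (x_2)·k_4 from x_2^3 + x_2^2 - x_1 - x_2 → -x_2^2 - x_1 + x_2
  leading term x_2^2: subtract (-1)·k_4 from -x_2^2 - x_1 + x_2 → -x_1 + 1
  leading term x_1: subtract (1)·k_3 from -x_1 + 1 → 0
  remainder 0.

S(k_3,k_4): leading monomials are coprime, so the S-polynomial reduces to 0 (Buchberger's first criterion).
Every S-polynomial of the final basis reduces to 0, so we have a Gröbner basis.
Inter-reduce: drop elements whose leading term is divisible by another's, tail-reduce, and make monic.
Reduced Gröbner basis: {x_2^2 - x_2 + 1, x_1 - 1}.

These coincide, so the ideals are equal.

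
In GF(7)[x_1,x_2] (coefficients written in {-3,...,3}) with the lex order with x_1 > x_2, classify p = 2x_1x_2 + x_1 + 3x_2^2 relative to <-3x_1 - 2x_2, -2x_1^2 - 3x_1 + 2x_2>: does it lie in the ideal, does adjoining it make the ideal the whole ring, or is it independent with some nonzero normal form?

First compute the reduced Gröbner basis of I by Buchberger's algorithm.
f_1 = -3x_1 - 2x_2, LT = x_1.
f_2 = -2x_1^2 - 3x_1 + 2x_2, LT = x_1^2.

S(f_1,f_2): lcm = x_1^2. S = 3x_1x_2 + 2x_1 + x_2.
  reduce S modulo (f_1, f_2):
  remainder -2x_2^2 + 2x_2 ≠ 0; add h_3 = -2x_2^2 + 2x_2 to the basis.

The other S-polynomials (S(f_1,h_3), S(f_2,h_3)) all reduce to 0 modulo the current basis, so we have a Gröbner basis.
Inter-reduce: drop elements whose leading term is divisible by another's, tail-reduce, and make monic.
Reduced Gröbner basis: {x_1 + 3x_2, x_2^2 - x_2}.
Label its elements g_1 = x_1 + 3x_2, g_2 = x_2^2 - x_2.

Reduce p = 2x_1x_2 + x_1 + 3x_2^2 modulo G:
  leading term x_1x_2: subtract (2x_2)·g_1 from 2x_1x_2 + x_1 + 3x_2^2 → x_1 - 3x_2^2
  leading term x_1: subtract (1)·g_1 from x_1 - 3x_2^2 → -3x_2^2 - 3x_2
  leading term x_2^2: subtract (-3)·g_2 from -3x_2^2 - 3x_2 → x_2
  leading term x_2: no divisor's leading term divides it; move x_2 to the remainder.
  normal form = x_2.
The normal form is nonzero, so p ∉ I. Since p minus its normal form lies in I, I + (p) = I + (r) where r = x_2; decide whether this ideal is the whole ring.
Run Buchberger on G together with r (pairs among the g_i already reduce to 0 since G is a Gröbner basis):
g_1 = x_1 + 3x_2, LT = x_1.
g_2 = x_2^2 - x_2, LT = x_2^2.
r = x_2, LT = x_2.

The S-polynomials (S(g_1,g_2), S(g_1,r), S(g_2,r)) all reduce to 0 modulo the current basis, so we have a Gröbner basis.
Inter-reduce: drop elements whose leading term is divisible by another's, tail-reduce, and make monic.
Reduced Gröbner basis: {x_1, x_2}.
The reduced Gröbner basis of I + (p) is {x_1, x_2} ≠ {1}, a proper ideal, so the enlarged system stays consistent: p is independent of I, with normal form x_2.

2x_1x_2 + x_1 + 3x_2^2 is independent of I; its normal form modulo I is x_2.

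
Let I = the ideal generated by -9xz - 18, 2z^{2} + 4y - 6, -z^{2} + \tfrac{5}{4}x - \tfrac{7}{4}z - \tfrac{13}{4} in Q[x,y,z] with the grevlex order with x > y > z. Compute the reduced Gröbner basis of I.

f_1 = -9xz - 18, LT = xz.
f_2 = 2z^{2} + 4y - 6, LT = z^{2}.
f_3 = -z^{2} + \tfrac{5}{4}x - \tfrac{7}{4}z - \tfrac{13}{4}, LT = z^{2}.

S(f_1,f_2): lcm = xz^{2}. S = -2xy + 3x + 2z.
  leading term xy: no divisor's leading term divides it; move -2xy to the remainder.
  leading term x: no divisor's leading term divides it; move 3x to the remainder.
  leading term z: no divisor's leading term divides it; move 2z to the remainder.
  remainder -2xy + 3x + 2z ≠ 0; add g_4 = -2xy + 3x + 2z to the basis.

S(f_1,f_3): lcm = xz^{2}. S = \tfrac{5}{4}x^{2} - \tfrac{7}{4}xz - \tfrac{13}{4}x + 2z.
  leading term x^{2}: no divisor's leading term divides it; move \tfrac{5}{4}x^{2} to the remainder.
  leading term xz: subtract (\tfrac{7}{36})·f_1 from -\tfrac{7}{4}xz - \tfrac{13}{4}x + 2z → -\tfrac{13}{4}x + 2z + \tfrac{7}{2}
  leading term x: no divisor's leading term divides it; move -\tfrac{13}{4}x to the remainder.
  leading term z: no divisor's leading term divides it; move 2z to the remainder.
  leading term 1: no divisor's leading term divides it; move \tfrac{7}{2} to the remainder.
  remainder \tfrac{5}{4}x^{2} - \tfrac{13}{4}x + 2z + \tfrac{7}{2} ≠ 0; add g_5 = \tfrac{5}{4}x^{2} - \tfrac{13}{4}x + 2z + \tfrac{7}{2} to the basis.

S(f_2,f_3): lcm = z^{2}. S = \tfrac{5}{4}x + 2y - \tfrac{7}{4}z - \tfrac{25}{4}.
  leading term x: no divisor's leading term divides it; move \tfrac{5}{4}x to the remainder.
  leading term y: no divisor's leading term divides it; move 2y to the remainder.
  leading term z: no divisor's leading term divides it; move -\tfrac{7}{4}z to the remainder.
  leading term 1: no divisor's leading term divides it; move -\tfrac{25}{4} to the remainder.
  remainder \tfrac{5}{4}x + 2y - \tfrac{7}{4}z - \tfrac{25}{4} ≠ 0; add g_6 = \tfrac{5}{4}x + 2y - \tfrac{7}{4}z - \tfrac{25}{4} to the basis.

S(g_4,g_5): lcm = x^{2}y. S = -\tfrac{3}{2}x^{2} + \tfrac{13}{5}xy - xz - \tfrac{8}{5}yz - \tfrac{14}{5}y.
  leading term x^{2}: subtract (-\tfrac{6}{5})·g_5 from -\tfrac{3}{2}x^{2} + \tfrac{13}{5}xy - xz - \tfrac{8}{5}yz - \tfrac{14}{5}y → \tfrac{13}{5}xy - xz - \tfrac{8}{5}yz - \tfrac{39}{10}x - \tfrac{14}{5}y + \tfrac{12}{5}z + \tfrac{21}{5}
  leading term xy: subtract (-\tfrac{13}{10})·g_4 from \tfrac{13}{5}xy - xz - \tfrac{8}{5}yz - \tfrac{39}{10}x - \tfrac{14}{5}y + \tfrac{12}{5}z + \tfrac{21}{5} → -xz - \tfrac{8}{5}yz - \tfrac{14}{5}y + 5z + \tfrac{21}{5}
  leading term xz: subtract (\tfrac{1}{9})·f_1 from -xz - \tfrac{8}{5}yz - \tfrac{14}{5}y + 5z + \tfrac{21}{5} → -\tfrac{8}{5}yz - \tfrac{14}{5}y + 5z + \tfrac{31}{5}
  leading term yz: no divisor's leading term divides it; move -\tfrac{8}{5}yz to the remainder.
  leading term y: no divisor's leading term divides it; move -\tfrac{14}{5}y to the remainder.
  leading term z: no divisor's leading term divides it; move 5z to the remainder.
  leading term 1: no divisor's leading term divides it; move \tfrac{31}{5} to the remainder.
  remainder -\tfrac{8}{5}yz - \tfrac{14}{5}y + 5z + \tfrac{31}{5} ≠ 0; add g_7 = -\tfrac{8}{5}yz - \tfrac{14}{5}y + 5z + \tfrac{31}{5} to the basis.

S(g_4,g_6): lcm = xy. S = -\tfrac{8}{5}y^{2} + \tfrac{7}{5}yz - \tfrac{3}{2}x + 5y - z.
  leading term y^{2}: no divisor's leading term divides it; move -\tfrac{8}{5}y^{2} to the remainder.
  leading term yz: subtract (-\tfrac{7}{8})·g_7 from \tfrac{7}{5}yz - \tfrac{3}{2}x + 5y - z → -\tfrac{3}{2}x + \tfrac{51}{20}y + \tfrac{27}{8}z + \tfrac{217}{40}
  leading term x: subtract (-\tfrac{6}{5})·g_6 from -\tfrac{3}{2}x + \tfrac{51}{20}y + \tfrac{27}{8}z + \tfrac{217}{40} → \tfrac{99}{20}y + \tfrac{51}{40}z - \tfrac{83}{40}
  leading term y: no divisor's leading term divides it; move \tfrac{99}{20}y to the remainder.
  leading term z: no divisor's leading term divides it; move \tfrac{51}{40}z to the remainder.
  leading term 1: no divisor's leading term divides it; move -\tfrac{83}{40} to the remainder.
  remainder -\tfrac{8}{5}y^{2} + \tfrac{99}{20}y + \tfrac{51}{40}z - \tfrac{83}{40} ≠ 0; add g_8 = -\tfrac{8}{5}y^{2} + \tfrac{99}{20}y + \tfrac{51}{40}z - \tfrac{83}{40} to the basis.

The other S-polynomials (S(f_1,g_4), S(f_2,g_4), S(f_3,g_4), S(f_1,g_5), S(f_2,g_5), S(f_3,g_5), S(f_1,g_6), S(f_2,g_6), S(f_3,g_6), S(g_5,g_6), S(f_1,g_7), S(f_2,g_7), S(f_3,g_7), S(g_4,g_7), S(g_5,g_7), S(g_6,g_7), S(f_1,g_8), S(f_2,g_8), S(f_3,g_8), S(g_4,g_8), S(g_5,g_8), S(g_6,g_8), S(g_7,g_8)) all reduce to 0 modulo the current basis, so we have a Gröbner basis.
Inter-reduce: drop elements whose leading term is divisible by another's, tail-reduce, and make monic.

G = {y^{2} - \tfrac{99}{32}y - \tfrac{51}{64}z + \tfrac{83}{64}, yz + \tfrac{7}{4}y - \tfrac{25}{8}z - \tfrac{31}{8}, z^{2} + 2y - 3, x + \tfrac{8}{5}y - \tfrac{7}{5}z - 5}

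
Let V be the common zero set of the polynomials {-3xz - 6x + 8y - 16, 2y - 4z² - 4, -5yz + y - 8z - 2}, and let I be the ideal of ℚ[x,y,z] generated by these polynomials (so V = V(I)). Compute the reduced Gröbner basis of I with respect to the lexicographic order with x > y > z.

f_1 = -3xz - 6x + 8y - 16, LT = xz.
f_2 = 2y - 4z² - 4, LT = y.
f_3 = -5yz + y - 8z - 2, LT = yz.

S(f_1,f_3): lcm = xyz. S = 11/5xy - 8/5xz - ⅖x - 8/3y² + 16/3y.
  leading term xy: subtract (11/10x)·f_2 from 11/5xy - 8/5xz - ⅖x - 8/3y² + 16/3y → 22/5xz² - 8/5xz + 4x - 8/3y² + 16/3y
  leading term xz²: subtract (-22/15z)·f_1 from 22/5xz² - 8/5xz + 4x - 8/3y² + 16/3y → -52/5xz + 4x - 8/3y² + 176/15yz + 16/3y - 352/15z
  leading term xz: subtract (52/15)·f_1 from -52/5xz + 4x - 8/3y² + 176/15yz + 16/3y - 352/15z → 124/5x - 8/3y² + 176/15yz - 112/5y - 352/15z + 832/15
  leading term x: no divisor's leading term divides it; move 124/5x to the remainder.
  leading term y²: subtract (-4/3y)·f_2 from -8/3y² + 176/15yz - 112/5y - 352/15z + 832/15 → -16/3yz² + 176/15yz - 416/15y - 352/15z + 832/15
  leading term yz²: subtract (-8/3z²)·f_2 from -16/3yz² + 176/15yz - 416/15y - 352/15z + 832/15 → 176/15yz - 416/15y - 32/3z⁴ - 32/3z² - 352/15z + 832/15
  leading term yz: subtract (88/15z)·f_2 from 176/15yz - 416/15y - 32/3z⁴ - 32/3z² - 352/15z + 832/15 → -416/15y - 32/3z⁴ + 352/15z³ - 32/3z² + 832/15
  leading term y: subtract (-208/15)·f_2 from -416/15y - 32/3z⁴ + 352/15z³ - 32/3z² + 832/15 → -32/3z⁴ + 352/15z³ - 992/15z²
  leading term z⁴: no divisor's leading term divides it; move -32/3z⁴ to the remainder.
  leading term z³: no divisor's leading term divides it; move 352/15z³ to the remainder.
  leading term z²: no divisor's leading term divides it; move -992/15z² to the remainder.
  remainder 124/5x - 32/3z⁴ + 352/15z³ - 992/15z² ≠ 0; add g_4 = 124/5x - 32/3z⁴ + 352/15z³ - 992/15z² to the basis.

S(f_2,f_3): lcm = yz. S = ⅕y - 2z³ - 18/5z - ⅖.
  leading term y: subtract (1/10)·f_2 from ⅕y - 2z³ - 18/5z - ⅖ → -2z³ + ⅖z² - 18/5z
  leading term z³: no divisor's leading term divides it; move -2z³ to the remainder.
  leading term z²: no divisor's leading term divides it; move ⅖z² to the remainder.
  leading term z: no divisor's leading term divides it; move -18/5z to the remainder.
  remainder -2z³ + ⅖z² - 18/5z ≠ 0; add g_5 = -2z³ + ⅖z² - 18/5z to the basis.

The other S-polynomials (S(f_1,f_2), S(f_1,g_4), S(f_2,g_4), S(f_3,g_4), S(f_1,g_5), S(f_2,g_5), S(f_3,g_5), S(g_4,g_5)) all reduce to 0 modulo the current basis, so we have a Gröbner basis.
Inter-reduce: drop elements whose leading term is divisible by another's, tail-reduce, and make monic.

G = {x - 160/93z² - 48/31z, y - 2z² - 2, z³ - ⅕z² + 9/5z}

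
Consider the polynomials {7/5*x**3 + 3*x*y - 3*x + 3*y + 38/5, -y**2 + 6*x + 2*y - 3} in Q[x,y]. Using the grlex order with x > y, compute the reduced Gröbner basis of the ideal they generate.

G = {x**3 + 15/7*x*y - 15/7*x + 15/7*y + 38/7, y**2 - 6*x - 2*y + 3}

f_1 = 7/5*x**3 + 3*x*y - 3*x + 3*y + 38/5, LT = x**3.
f_2 = -y**2 + 6*x + 2*y - 3, LT = y**2.

S(f_1,f_2): leading monomials are coprime, so the S-polynomial reduces to 0 (Buchberger's first criterion).
Every S-polynomial of the final basis reduces to 0, so we have a Gröbner basis.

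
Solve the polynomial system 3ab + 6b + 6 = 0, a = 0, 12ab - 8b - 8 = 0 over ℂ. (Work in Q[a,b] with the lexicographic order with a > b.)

{(0, -1)}

Compute a lex Gröbner basis by Buchberger's algorithm.
f_1 = 3ab + 6b + 6, LT = ab.
f_2 = a, LT = a.
f_3 = 12ab - 8b - 8, LT = ab.

S(f_1,f_2): lcm = ab. S = 2b + 2.
  leading term b: no divisor's leading term divides it; move 2b to the remainder.
  leading term 1: no divisor's leading term divides it; move 2 to the remainder.
  remainder 2b + 2 ≠ 0; add h_4 = 2b + 2 to the basis.

S(f_1,f_3): lcm = ab. S = \tfrac{8}{3}b + \tfrac{8}{3}.
  leading term b: subtract (\tfrac{4}{3})·h_4 from \tfrac{8}{3}b + \tfrac{8}{3} → 0
  remainder 0.

S(f_2,f_3): lcm = ab. S = \tfrac{2}{3}b + \tfrac{2}{3}.
  leading term b: subtract (\tfrac{1}{3})·h_4 from \tfrac{2}{3}b + \tfrac{2}{3} → 0
  remainder 0.

S(f_1,h_4): lcm = ab. S = -a + 2b + 2.
  leading term a: subtract (-1)·f_2 from -a + 2b + 2 → 2b + 2
  leading term b: subtract (1)·h_4 from 2b + 2 → 0
  remainder 0.

S(f_2,h_4): leading monomials are coprime, so the S-polynomial reduces to 0 (Buchberger's first criterion).
S(f_3,h_4): lcm = ab. S = -a - \tfrac{2}{3}b - \tfrac{2}{3}.
  leading term a: subtract (-1)·f_2 from -a - \tfrac{2}{3}b - \tfrac{2}{3} → -\tfrac{2}{3}b - \tfrac{2}{3}
  leading term b: subtract (-\tfrac{1}{3})·h_4 from -\tfrac{2}{3}b - \tfrac{2}{3} → 0
  remainder 0.

Every S-polynomial of the final basis reduces to 0, so we have a Gröbner basis.
Inter-reduce: drop elements whose leading term is divisible by another's, tail-reduce, and make monic.
Reduced Gröbner basis: {a, b + 1}.

A lex Gröbner basis eliminates variables successively. Here b + 1 depends only on b, with roots {-1}; lifting each root through the earlier basis elements recovers the full solutions.
  b = -1: the earlier basis element becomes a = 0, giving a = 0 — point (0, -1).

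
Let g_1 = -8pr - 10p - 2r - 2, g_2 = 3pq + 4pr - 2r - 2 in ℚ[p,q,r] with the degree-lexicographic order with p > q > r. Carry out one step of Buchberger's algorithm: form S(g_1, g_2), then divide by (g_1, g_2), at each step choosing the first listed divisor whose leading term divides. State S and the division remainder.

lcm(LM(g_1), LM(g_2)) = pqr.
S = (lcm/LT(g_1))·g_1 − (lcm/LT(g_2))·g_2 = -4/3pr² + 5/4pq + ¼qr + ⅔r² + ¼q + ⅔r.
Reduce S modulo (g_1, g_2) in that order:
  leading term pr²: subtract (⅙r)·g_1 from -4/3pr² + 5/4pq + ¼qr + ⅔r² + ¼q + ⅔r → 5/4pq + 5/3pr + ¼qr + r² + ¼q + r
  leading term pq: subtract (5/12)·g_2 from 5/4pq + 5/3pr + ¼qr + r² + ¼q + r → ¼qr + r² + ¼q + 11/6r + ⅚
  leading term qr: no divisor's leading term divides it; move ¼qr to the remainder.
  leading term r²: no divisor's leading term divides it; move r² to the remainder.
  leading term q: no divisor's leading term divides it; move ¼q to the remainder.
  leading term r: no divisor's leading term divides it; move 11/6r to the remainder.
  leading term 1: no divisor's leading term divides it; move ⅚ to the remainder.
The remainder ¼qr + r² + ¼q + 11/6r + ⅚ is nonzero, so it would be added as the next basis element.
An S-polynomial is built so that the two leading terms cancel; whether anything survives reduction is exactly the Gröbner-basis criterion.

S(g_1, g_2) = -4/3pr² + 5/4pq + ¼qr + ⅔r² + ¼q + ⅔r; remainder on division = ¼qr + r² + ¼q + 11/6r + ⅚.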